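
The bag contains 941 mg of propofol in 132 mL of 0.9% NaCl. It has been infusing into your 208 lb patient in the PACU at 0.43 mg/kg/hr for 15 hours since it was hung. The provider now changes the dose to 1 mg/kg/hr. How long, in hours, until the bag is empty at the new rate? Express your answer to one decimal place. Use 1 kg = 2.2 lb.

Initial rate:
Weight = 208 lb ÷ 2.2 lb/kg = 94.54545 kg
Dose = 0.43 mg/kg/hr × 94.54545 kg = 40.65455 mg/hr
Concentration = 941 mg ÷ 132 mL = 7.128788 mg/mL
Rate = 40.65455 mg/hr ÷ 7.128788 mg/mL = 5.702869 mL/hr
Volume infused so far = 5.702869 mL/hr × 15 hr = 85.54304 mL
Volume remaining = 132 − 85.54304 = 46.45696 mL
New rate:
Dose = 1 mg/kg/hr × 94.54545 kg = 94.54545 mg/hr
Rate = 94.54545 mg/hr ÷ 7.128788 mg/mL = 13.26249 mL/hr
Time remaining = 46.45696 mL ÷ 13.26249 mL/hr = 3.502885 hr

3.5 hours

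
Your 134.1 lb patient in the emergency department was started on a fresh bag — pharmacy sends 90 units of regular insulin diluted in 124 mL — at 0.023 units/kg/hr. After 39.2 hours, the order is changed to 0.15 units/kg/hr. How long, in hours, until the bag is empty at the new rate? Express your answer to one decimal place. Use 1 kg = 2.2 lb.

Initial rate:
Weight = 134.1 lb ÷ 2.2 lb/kg = 60.95455 kg
Dose = 0.023 units/kg/hr × 60.95455 kg = 1.401955 units/hr
Concentration = 90 units ÷ 124 mL = 0.7258065 units/mL
Rate = 1.401955 units/hr ÷ 0.7258065 units/mL = 1.931582 mL/hr
Volume infused so far = 1.931582 mL/hr × 39.2 hr = 75.71801 mL
Volume remaining = 124 − 75.71801 = 48.28199 mL
New rate:
Dose = 0.15 units/kg/hr × 60.95455 kg = 9.143182 units/hr
Rate = 9.143182 units/hr ÷ 0.7258065 units/mL = 12.59727 mL/hr
Time remaining = 48.28199 mL ÷ 12.59727 mL/hr = 3.832734 hr

3.8 hours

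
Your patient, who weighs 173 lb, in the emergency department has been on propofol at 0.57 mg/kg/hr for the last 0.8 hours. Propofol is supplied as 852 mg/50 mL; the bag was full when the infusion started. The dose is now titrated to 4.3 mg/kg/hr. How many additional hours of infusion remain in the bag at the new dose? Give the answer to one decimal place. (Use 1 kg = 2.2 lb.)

2.4 hours

Initial rate:
Weight = 173 lb ÷ 2.2 lb/kg = 78.63636 kg
Dose = 0.57 mg/kg/hr × 78.63636 kg = 44.82273 mg/hr
Concentration = 852 mg ÷ 50 mL = 17.04 mg/mL
Rate = 44.82273 mg/hr ÷ 17.04 mg/mL = 2.630442 mL/hr
Volume infused so far = 2.630442 mL/hr × 0.8 hr = 2.104353 mL
Volume remaining = 50 − 2.104353 = 47.89565 mL
New rate:
Dose = 4.3 mg/kg/hr × 78.63636 kg = 338.1364 mg/hr
Rate = 338.1364 mg/hr ÷ 17.04 mg/mL = 19.84368 mL/hr
Time remaining = 47.89565 mL ÷ 19.84368 mL/hr = 2.413647 hr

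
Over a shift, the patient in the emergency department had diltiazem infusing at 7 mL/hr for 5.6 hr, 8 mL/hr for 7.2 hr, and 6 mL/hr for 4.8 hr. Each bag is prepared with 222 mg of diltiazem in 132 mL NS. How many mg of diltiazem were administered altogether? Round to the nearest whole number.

211 mg

Concentration = 222 mg ÷ 132 mL = 1.681818 mg/mL
Stage 1: 7 mL/hr × 5.6 hr = 39.2 mL → 39.2 mL × 1.681818 mg/mL = 65.92727 mg
Stage 2: 8 mL/hr × 7.2 hr = 57.6 mL → 57.6 mL × 1.681818 mg/mL = 96.87273 mg
Stage 3: 6 mL/hr × 4.8 hr = 28.8 mL → 28.8 mL × 1.681818 mg/mL = 48.43636 mg
Total = 65.92727 + 96.87273 + 48.43636 = 211.2364 mg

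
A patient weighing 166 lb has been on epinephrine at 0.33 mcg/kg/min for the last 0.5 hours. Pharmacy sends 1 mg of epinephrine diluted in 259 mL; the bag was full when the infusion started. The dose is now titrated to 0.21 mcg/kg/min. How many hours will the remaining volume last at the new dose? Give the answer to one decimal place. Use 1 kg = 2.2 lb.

0.3 hours

Initial rate:
Weight = 166 lb ÷ 2.2 lb/kg = 75.45455 kg
Dose = 0.33 mcg/kg/min × 75.45455 kg = 24.9 mcg/min
24.9 mcg/min × 60 min/hr = 1494 mcg/hr
Concentration = 1 mg ÷ 259 mL = 0.003861004 mg/mL = 3.861004 mcg/mL
Rate = 1494 mcg/hr ÷ 3.861004 mcg/mL = 386.946 mL/hr
Volume infused so far = 386.946 mL/hr × 0.5 hr = 193.473 mL
Volume remaining = 259 − 193.473 = 65.527 mL
New rate:
Dose = 0.21 mcg/kg/min × 75.45455 kg = 15.84545 mcg/min
15.84545 mcg/min × 60 min/hr = 950.7273 mcg/hr
Rate = 950.7273 mcg/hr ÷ 3.861004 mcg/mL = 246.2384 mL/hr
Time remaining = 65.527 mL ÷ 246.2384 mL/hr = 0.2661121 hr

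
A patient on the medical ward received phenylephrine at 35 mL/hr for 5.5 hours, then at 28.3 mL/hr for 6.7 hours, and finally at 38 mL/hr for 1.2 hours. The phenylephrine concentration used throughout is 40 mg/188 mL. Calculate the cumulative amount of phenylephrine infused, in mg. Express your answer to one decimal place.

91.0 mg

Concentration = 40 mg ÷ 188 mL = 0.212766 mg/mL
Stage 1: 35 mL/hr × 5.5 hr = 192.5 mL → 192.5 mL × 0.212766 mg/mL = 40.95745 mg
Stage 2: 28.3 mL/hr × 6.7 hr = 189.61 mL → 189.61 mL × 0.212766 mg/mL = 40.34255 mg
Stage 3: 38 mL/hr × 1.2 hr = 45.6 mL → 45.6 mL × 0.212766 mg/mL = 9.702128 mg
Total = 40.95745 + 40.34255 + 9.702128 = 91.00213 mg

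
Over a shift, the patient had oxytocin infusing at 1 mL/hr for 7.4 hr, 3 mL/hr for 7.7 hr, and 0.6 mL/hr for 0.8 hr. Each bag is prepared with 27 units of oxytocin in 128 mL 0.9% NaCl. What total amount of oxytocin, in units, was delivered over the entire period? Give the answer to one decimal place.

Concentration = 27 units ÷ 128 mL = 0.2109375 units/mL
Stage 1: 1 mL/hr × 7.4 hr = 7.4 mL → 7.4 mL × 0.2109375 units/mL = 1.560938 units
Stage 2: 3 mL/hr × 7.7 hr = 23.1 mL → 23.1 mL × 0.2109375 units/mL = 4.872656 units
Stage 3: 0.6 mL/hr × 0.8 hr = 0.48 mL → 0.48 mL × 0.2109375 units/mL = 0.10125 units
Total = 1.560938 + 4.872656 + 0.10125 = 6.534844 units

6.5 units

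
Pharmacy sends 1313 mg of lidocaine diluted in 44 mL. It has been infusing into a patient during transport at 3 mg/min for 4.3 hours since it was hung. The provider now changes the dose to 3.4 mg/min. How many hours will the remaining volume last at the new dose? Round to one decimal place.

Initial rate:
3 mg/min × 60 min/hr = 180 mg/hr
Concentration = 1313 mg ÷ 44 mL = 29.84091 mg/mL
Rate = 180 mg/hr ÷ 29.84091 mg/mL = 6.031988 mL/hr
Volume infused so far = 6.031988 mL/hr × 4.3 hr = 25.93755 mL
Volume remaining = 44 − 25.93755 = 18.06245 mL
New rate:
3.4 mg/min × 60 min/hr = 204 mg/hr
Rate = 204 mg/hr ÷ 29.84091 mg/mL = 6.836253 mL/hr
Time remaining = 18.06245 mL ÷ 6.836253 mL/hr = 2.642157 hr

2.6 hours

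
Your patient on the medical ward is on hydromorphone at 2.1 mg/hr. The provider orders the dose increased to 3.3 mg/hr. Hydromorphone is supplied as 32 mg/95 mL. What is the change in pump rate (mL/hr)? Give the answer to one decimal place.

3.6 mL/hr

At the current dose:
Concentration = 32 mg ÷ 95 mL = 0.3368421 mg/mL
Rate = 2.1 mg/hr ÷ 0.3368421 mg/mL = 6.234375 mL/hr
At the new dose:
Rate = 3.3 mg/hr ÷ 0.3368421 mg/mL = 9.796875 mL/hr
Change = 9.796875 − 6.234375 = 3.5625 mL/hr → 3.5625 mL/hr increase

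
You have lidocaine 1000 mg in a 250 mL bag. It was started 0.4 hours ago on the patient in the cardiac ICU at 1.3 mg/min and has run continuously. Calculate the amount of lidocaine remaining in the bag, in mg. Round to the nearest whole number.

969 mg

1.3 mg/min × 60 min/hr = 78 mg/hr
Concentration = 1000 mg ÷ 250 mL = 4 mg/mL
Rate = 78 mg/hr ÷ 4 mg/mL = 19.5 mL/hr
Volume infused = 19.5 mL/hr × 0.4 hr = 7.8 mL
Volume remaining = 250 − 7.8 = 242.2 mL
Drug remaining = 242.2 mL × 4 mg/mL = 968.8 mg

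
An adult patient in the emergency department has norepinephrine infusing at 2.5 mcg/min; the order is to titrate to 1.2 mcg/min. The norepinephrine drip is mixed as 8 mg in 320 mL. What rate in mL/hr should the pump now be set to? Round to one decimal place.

2.9 mL/hr

1.2 mcg/min × 60 min/hr = 72 mcg/hr
Concentration = 8 mg ÷ 320 mL = 0.025 mg/mL = 25 mcg/mL
Rate = 72 mcg/hr ÷ 25 mcg/mL = 2.88 mL/hr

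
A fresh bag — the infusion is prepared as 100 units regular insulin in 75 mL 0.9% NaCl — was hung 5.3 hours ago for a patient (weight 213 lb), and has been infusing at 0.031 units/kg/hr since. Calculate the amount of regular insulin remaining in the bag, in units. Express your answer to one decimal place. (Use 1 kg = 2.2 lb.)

84.1 units

Weight = 213 lb ÷ 2.2 lb/kg = 96.81818 kg
Dose = 0.031 units/kg/hr × 96.81818 kg = 3.001364 units/hr
Concentration = 100 units ÷ 75 mL = 1.333333 units/mL
Rate = 3.001364 units/hr ÷ 1.333333 units/mL = 2.251023 mL/hr
Volume infused = 2.251023 mL/hr × 5.3 hr = 11.93042 mL
Volume remaining = 75 − 11.93042 = 63.06958 mL
Drug remaining = 63.06958 mL × 1.333333 units/mL = 84.09277 units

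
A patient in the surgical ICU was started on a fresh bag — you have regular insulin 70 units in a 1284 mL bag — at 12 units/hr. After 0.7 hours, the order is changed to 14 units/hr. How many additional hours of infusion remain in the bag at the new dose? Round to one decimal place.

Initial rate:
Concentration = 70 units ÷ 1284 mL = 0.05451713 units/mL
Rate = 12 units/hr ÷ 0.05451713 units/mL = 220.1143 mL/hr
Volume infused so far = 220.1143 mL/hr × 0.7 hr = 154.08 mL
Volume remaining = 1284 − 154.08 = 1129.92 mL
New rate:
Rate = 14 units/hr ÷ 0.05451713 units/mL = 256.8 mL/hr
Time remaining = 1129.92 mL ÷ 256.8 mL/hr = 4.4 hr

4.4 hours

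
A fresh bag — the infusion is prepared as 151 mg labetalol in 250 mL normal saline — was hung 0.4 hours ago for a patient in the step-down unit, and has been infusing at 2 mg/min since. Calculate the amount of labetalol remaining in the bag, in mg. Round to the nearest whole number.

2 mg/min × 60 min/hr = 120 mg/hr
Concentration = 151 mg ÷ 250 mL = 0.604 mg/mL
Rate = 120 mg/hr ÷ 0.604 mg/mL = 198.6755 mL/hr
Volume infused = 198.6755 mL/hr × 0.4 hr = 79.4702 mL
Volume remaining = 250 − 79.4702 = 170.5298 mL
Drug remaining = 170.5298 mL × 0.604 mg/mL = 103 mg

103 mg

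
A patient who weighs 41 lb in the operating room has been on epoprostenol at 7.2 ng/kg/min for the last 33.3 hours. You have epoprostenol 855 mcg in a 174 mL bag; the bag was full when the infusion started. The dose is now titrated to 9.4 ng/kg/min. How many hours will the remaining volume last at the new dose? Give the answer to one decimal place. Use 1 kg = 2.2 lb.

Initial rate:
Weight = 41 lb ÷ 2.2 lb/kg = 18.63636 kg
Dose = 7.2 ng/kg/min × 18.63636 kg = 134.1818 ng/min
134.1818 ng/min × 60 min/hr = 8050.909 ng/hr
Concentration = 855 mcg ÷ 174 mL = 4.913793 mcg/mL = 4913.793 ng/mL
Rate = 8050.909 ng/hr ÷ 4913.793 ng/mL = 1.638431 mL/hr
Volume infused so far = 1.638431 mL/hr × 33.3 hr = 54.55974 mL
Volume remaining = 174 − 54.55974 = 119.4403 mL
New rate:
Dose = 9.4 ng/kg/min × 18.63636 kg = 175.1818 ng/min
175.1818 ng/min × 60 min/hr = 10510.91 ng/hr
Rate = 10510.91 ng/hr ÷ 4913.793 ng/mL = 2.139062 mL/hr
Time remaining = 119.4403 mL ÷ 2.139062 mL/hr = 55.83768 hr

55.8 hours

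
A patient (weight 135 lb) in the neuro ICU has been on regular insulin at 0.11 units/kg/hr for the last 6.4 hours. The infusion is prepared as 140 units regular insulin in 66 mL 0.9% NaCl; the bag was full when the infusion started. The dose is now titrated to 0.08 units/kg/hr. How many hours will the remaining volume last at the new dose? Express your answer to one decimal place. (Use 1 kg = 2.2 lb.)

Initial rate:
Weight = 135 lb ÷ 2.2 lb/kg = 61.36364 kg
Dose = 0.11 units/kg/hr × 61.36364 kg = 6.75 units/hr
Concentration = 140 units ÷ 66 mL = 2.121212 units/mL
Rate = 6.75 units/hr ÷ 2.121212 units/mL = 3.182143 mL/hr
Volume infused so far = 3.182143 mL/hr × 6.4 hr = 20.36571 mL
Volume remaining = 66 − 20.36571 = 45.63429 mL
New rate:
Dose = 0.08 units/kg/hr × 61.36364 kg = 4.909091 units/hr
Rate = 4.909091 units/hr ÷ 2.121212 units/mL = 2.314286 mL/hr
Time remaining = 45.63429 mL ÷ 2.314286 mL/hr = 19.71852 hr

19.7 hours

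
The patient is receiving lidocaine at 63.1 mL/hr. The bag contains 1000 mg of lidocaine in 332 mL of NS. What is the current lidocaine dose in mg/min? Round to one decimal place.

3.2 mg/min

Concentration = 1000 mg ÷ 332 mL = 3.012048 mg/mL
Drug rate = 63.1 mL/hr × 3.012048 mg/mL = 190.0602 mg/hr
190.0602 mg/hr ÷ 60 min/hr = 3.167671 mg/min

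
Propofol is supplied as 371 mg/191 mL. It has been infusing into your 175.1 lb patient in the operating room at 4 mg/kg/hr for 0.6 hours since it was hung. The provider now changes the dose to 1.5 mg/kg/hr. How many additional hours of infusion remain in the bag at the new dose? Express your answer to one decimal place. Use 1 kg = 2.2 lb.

Initial rate:
Weight = 175.1 lb ÷ 2.2 lb/kg = 79.59091 kg
Dose = 4 mg/kg/hr × 79.59091 kg = 318.3636 mg/hr
Concentration = 371 mg ÷ 191 mL = 1.942408 mg/mL
Rate = 318.3636 mg/hr ÷ 1.942408 mg/mL = 163.9015 mL/hr
Volume infused so far = 163.9015 mL/hr × 0.6 hr = 98.3409 mL
Volume remaining = 191 − 98.3409 = 92.6591 mL
New rate:
Dose = 1.5 mg/kg/hr × 79.59091 kg = 119.3864 mg/hr
Rate = 119.3864 mg/hr ÷ 1.942408 mg/mL = 61.46306 mL/hr
Time remaining = 92.6591 mL ÷ 61.46306 mL/hr = 1.507558 hr

1.5 hours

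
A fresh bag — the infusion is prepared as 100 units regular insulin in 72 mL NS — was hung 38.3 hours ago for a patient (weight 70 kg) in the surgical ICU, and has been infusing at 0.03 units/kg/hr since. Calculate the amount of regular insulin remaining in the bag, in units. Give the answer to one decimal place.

19.6 units

Dose = 0.03 units/kg/hr × 70 kg = 2.1 units/hr
Concentration = 100 units ÷ 72 mL = 1.388889 units/mL
Rate = 2.1 units/hr ÷ 1.388889 units/mL = 1.512 mL/hr
Volume infused = 1.512 mL/hr × 38.3 hr = 57.9096 mL
Volume remaining = 72 − 57.9096 = 14.0904 mL
Drug remaining = 14.0904 mL × 1.388889 units/mL = 19.57 units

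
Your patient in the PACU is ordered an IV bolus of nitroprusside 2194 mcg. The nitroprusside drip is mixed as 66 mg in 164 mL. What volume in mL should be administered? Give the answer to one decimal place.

5.5 mL

Concentration = 66 mg ÷ 164 mL = 0.402439 mg/mL = 402.439 mcg/mL
Volume = 2194 mcg ÷ 402.439 mcg/mL = 5.451758 mL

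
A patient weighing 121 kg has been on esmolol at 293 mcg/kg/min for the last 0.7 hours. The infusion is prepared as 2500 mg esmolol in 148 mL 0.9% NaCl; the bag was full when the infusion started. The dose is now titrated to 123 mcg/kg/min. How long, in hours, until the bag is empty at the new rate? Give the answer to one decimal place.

1.1 hours

Initial rate:
Dose = 293 mcg/kg/min × 121 kg = 35453 mcg/min
35453 mcg/min × 60 min/hr = 2127180 mcg/hr
Concentration = 2500 mg ÷ 148 mL = 16.89189 mg/mL = 16891.89 mcg/mL
Rate = 2127180 mcg/hr ÷ 16891.89 mcg/mL = 125.9291 mL/hr
Volume infused so far = 125.9291 mL/hr × 0.7 hr = 88.15034 mL
Volume remaining = 148 − 88.15034 = 59.84966 mL
New rate:
Dose = 123 mcg/kg/min × 121 kg = 14883 mcg/min
14883 mcg/min × 60 min/hr = 892980 mcg/hr
Rate = 892980 mcg/hr ÷ 16891.89 mcg/mL = 52.86442 mL/hr
Time remaining = 59.84966 mL ÷ 52.86442 mL/hr = 1.132135 hr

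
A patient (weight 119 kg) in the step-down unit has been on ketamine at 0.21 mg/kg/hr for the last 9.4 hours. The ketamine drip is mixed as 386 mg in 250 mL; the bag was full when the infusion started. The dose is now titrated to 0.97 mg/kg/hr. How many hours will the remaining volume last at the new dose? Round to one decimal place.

1.3 hours

Initial rate:
Dose = 0.21 mg/kg/hr × 119 kg = 24.99 mg/hr
Concentration = 386 mg ÷ 250 mL = 1.544 mg/mL
Rate = 24.99 mg/hr ÷ 1.544 mg/mL = 16.18523 mL/hr
Volume infused so far = 16.18523 mL/hr × 9.4 hr = 152.1412 mL
Volume remaining = 250 − 152.1412 = 97.85881 mL
New rate:
Dose = 0.97 mg/kg/hr × 119 kg = 115.43 mg/hr
Rate = 115.43 mg/hr ÷ 1.544 mg/mL = 74.76036 mL/hr
Time remaining = 97.85881 mL ÷ 74.76036 mL/hr = 1.308966 hr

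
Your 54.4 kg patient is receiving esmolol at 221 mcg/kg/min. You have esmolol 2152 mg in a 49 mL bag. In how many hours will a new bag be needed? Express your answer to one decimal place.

Dose = 221 mcg/kg/min × 54.4 kg = 12022.4 mcg/min
12022.4 mcg/min × 60 min/hr = 721344 mcg/hr
Concentration = 2152 mg ÷ 49 mL = 43.91837 mg/mL = 43918.37 mcg/mL
Rate = 721344 mcg/hr ÷ 43918.37 mcg/mL = 16.42465 mL/hr
Duration = 49 mL ÷ 16.42465 mL/hr = 2.98332 hr

3.0 hours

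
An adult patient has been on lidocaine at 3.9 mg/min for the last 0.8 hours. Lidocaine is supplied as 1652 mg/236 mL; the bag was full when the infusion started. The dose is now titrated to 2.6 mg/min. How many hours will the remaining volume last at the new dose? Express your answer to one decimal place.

9.4 hours

Initial rate:
3.9 mg/min × 60 min/hr = 234 mg/hr
Concentration = 1652 mg ÷ 236 mL = 7 mg/mL
Rate = 234 mg/hr ÷ 7 mg/mL = 33.42857 mL/hr
Volume infused so far = 33.42857 mL/hr × 0.8 hr = 26.74286 mL
Volume remaining = 236 − 26.74286 = 209.2571 mL
New rate:
2.6 mg/min × 60 min/hr = 156 mg/hr
Rate = 156 mg/hr ÷ 7 mg/mL = 22.28571 mL/hr
Time remaining = 209.2571 mL ÷ 22.28571 mL/hr = 9.389744 hr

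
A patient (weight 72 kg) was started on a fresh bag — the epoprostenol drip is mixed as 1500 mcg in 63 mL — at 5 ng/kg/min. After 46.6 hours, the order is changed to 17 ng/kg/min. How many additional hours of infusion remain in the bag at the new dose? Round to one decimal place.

6.7 hours

Initial rate:
Dose = 5 ng/kg/min × 72 kg = 360 ng/min
360 ng/min × 60 min/hr = 21600 ng/hr
Concentration = 1500 mcg ÷ 63 mL = 23.80952 mcg/mL = 23809.52 ng/mL
Rate = 21600 ng/hr ÷ 23809.52 ng/mL = 0.9072 mL/hr
Volume infused so far = 0.9072 mL/hr × 46.6 hr = 42.27552 mL
Volume remaining = 63 − 42.27552 = 20.72448 mL
New rate:
Dose = 17 ng/kg/min × 72 kg = 1224 ng/min
1224 ng/min × 60 min/hr = 73440 ng/hr
Rate = 73440 ng/hr ÷ 23809.52 ng/mL = 3.08448 mL/hr
Time remaining = 20.72448 mL ÷ 3.08448 mL/hr = 6.718954 hr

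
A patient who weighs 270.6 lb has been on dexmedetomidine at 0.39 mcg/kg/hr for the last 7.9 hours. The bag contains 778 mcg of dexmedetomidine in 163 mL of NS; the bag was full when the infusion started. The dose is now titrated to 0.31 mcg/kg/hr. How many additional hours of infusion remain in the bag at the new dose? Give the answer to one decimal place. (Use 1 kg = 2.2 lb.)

Initial rate:
Weight = 270.6 lb ÷ 2.2 lb/kg = 123 kg
Dose = 0.39 mcg/kg/hr × 123 kg = 47.97 mcg/hr
Concentration = 778 mcg ÷ 163 mL = 4.773006 mcg/mL
Rate = 47.97 mcg/hr ÷ 4.773006 mcg/mL = 10.05027 mL/hr
Volume infused so far = 10.05027 mL/hr × 7.9 hr = 79.39713 mL
Volume remaining = 163 − 79.39713 = 83.60287 mL
New rate:
Dose = 0.31 mcg/kg/hr × 123 kg = 38.13 mcg/hr
Rate = 38.13 mcg/hr ÷ 4.773006 mcg/mL = 7.988676 mL/hr
Time remaining = 83.60287 mL ÷ 7.988676 mL/hr = 10.46517 hr

10.5 hours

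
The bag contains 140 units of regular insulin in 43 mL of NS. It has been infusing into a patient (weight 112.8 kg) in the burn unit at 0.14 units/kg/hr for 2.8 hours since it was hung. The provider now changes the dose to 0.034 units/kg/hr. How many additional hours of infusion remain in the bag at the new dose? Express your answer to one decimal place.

25.0 hours

Initial rate:
Dose = 0.14 units/kg/hr × 112.8 kg = 15.792 units/hr
Concentration = 140 units ÷ 43 mL = 3.255814 units/mL
Rate = 15.792 units/hr ÷ 3.255814 units/mL = 4.8504 mL/hr
Volume infused so far = 4.8504 mL/hr × 2.8 hr = 13.58112 mL
Volume remaining = 43 − 13.58112 = 29.41888 mL
New rate:
Dose = 0.034 units/kg/hr × 112.8 kg = 3.8352 units/hr
Rate = 3.8352 units/hr ÷ 3.255814 units/mL = 1.177954 mL/hr
Time remaining = 29.41888 mL ÷ 1.177954 mL/hr = 24.97455 hr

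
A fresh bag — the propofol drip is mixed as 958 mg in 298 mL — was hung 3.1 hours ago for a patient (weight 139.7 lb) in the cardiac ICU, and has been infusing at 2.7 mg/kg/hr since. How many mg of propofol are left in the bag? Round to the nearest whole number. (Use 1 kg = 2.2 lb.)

427 mg

Weight = 139.7 lb ÷ 2.2 lb/kg = 63.5 kg
Dose = 2.7 mg/kg/hr × 63.5 kg = 171.45 mg/hr
Concentration = 958 mg ÷ 298 mL = 3.214765 mg/mL
Rate = 171.45 mg/hr ÷ 3.214765 mg/mL = 53.33205 mL/hr
Volume infused = 53.33205 mL/hr × 3.1 hr = 165.3293 mL
Volume remaining = 298 − 165.3293 = 132.6707 mL
Drug remaining = 132.6707 mL × 3.214765 mg/mL = 426.505 mg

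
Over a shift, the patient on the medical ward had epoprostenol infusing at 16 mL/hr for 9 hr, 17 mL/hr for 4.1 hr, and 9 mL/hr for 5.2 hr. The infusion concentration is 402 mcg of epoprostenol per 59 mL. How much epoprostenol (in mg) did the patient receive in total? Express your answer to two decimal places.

Concentration = 402 mcg ÷ 59 mL = 6.813559 mcg/mL
Stage 1: 16 mL/hr × 9 hr = 144 mL → 144 mL × 6.813559 mcg/mL = 981.1525 mcg
Stage 2: 17 mL/hr × 4.1 hr = 69.7 mL → 69.7 mL × 6.813559 mcg/mL = 474.9051 mcg
Stage 3: 9 mL/hr × 5.2 hr = 46.8 mL → 46.8 mL × 6.813559 mcg/mL = 318.8746 mcg
Total = 981.1525 + 474.9051 + 318.8746 = 1774.932 mcg = 1.774932 mg

1.77 mg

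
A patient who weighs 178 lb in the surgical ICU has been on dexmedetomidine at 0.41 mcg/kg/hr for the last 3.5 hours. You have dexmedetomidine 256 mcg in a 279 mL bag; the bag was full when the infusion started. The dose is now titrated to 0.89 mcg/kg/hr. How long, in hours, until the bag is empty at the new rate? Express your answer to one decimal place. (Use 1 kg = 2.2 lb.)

Initial rate:
Weight = 178 lb ÷ 2.2 lb/kg = 80.90909 kg
Dose = 0.41 mcg/kg/hr × 80.90909 kg = 33.17273 mcg/hr
Concentration = 256 mcg ÷ 279 mL = 0.9175627 mcg/mL
Rate = 33.17273 mcg/hr ÷ 0.9175627 mcg/mL = 36.15309 mL/hr
Volume infused so far = 36.15309 mL/hr × 3.5 hr = 126.5358 mL
Volume remaining = 279 − 126.5358 = 152.4642 mL
New rate:
Dose = 0.89 mcg/kg/hr × 80.90909 kg = 72.00909 mcg/hr
Rate = 72.00909 mcg/hr ÷ 0.9175627 mcg/mL = 78.47866 mL/hr
Time remaining = 152.4642 mL ÷ 78.47866 mL/hr = 1.942747 hr

1.9 hours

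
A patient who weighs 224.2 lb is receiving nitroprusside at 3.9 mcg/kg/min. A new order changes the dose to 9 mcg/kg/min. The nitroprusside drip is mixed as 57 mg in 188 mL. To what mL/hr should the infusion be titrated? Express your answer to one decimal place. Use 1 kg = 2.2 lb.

181.5 mL/hr

Weight = 224.2 lb ÷ 2.2 lb/kg = 101.9091 kg
Dose = 9 mcg/kg/min × 101.9091 kg = 917.1818 mcg/min
917.1818 mcg/min × 60 min/hr = 55030.91 mcg/hr
Concentration = 57 mg ÷ 188 mL = 0.3031915 mg/mL = 303.1915 mcg/mL
Rate = 55030.91 mcg/hr ÷ 303.1915 mcg/mL = 181.5055 mL/hr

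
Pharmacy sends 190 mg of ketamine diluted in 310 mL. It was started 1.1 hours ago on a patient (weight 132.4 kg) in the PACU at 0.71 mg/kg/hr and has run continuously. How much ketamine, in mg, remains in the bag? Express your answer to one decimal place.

86.6 mg

Dose = 0.71 mg/kg/hr × 132.4 kg = 94.004 mg/hr
Concentration = 190 mg ÷ 310 mL = 0.6129032 mg/mL
Rate = 94.004 mg/hr ÷ 0.6129032 mg/mL = 153.3749 mL/hr
Volume infused = 153.3749 mL/hr × 1.1 hr = 168.7124 mL
Volume remaining = 310 − 168.7124 = 141.2876 mL
Drug remaining = 141.2876 mL × 0.6129032 mg/mL = 86.5956 mg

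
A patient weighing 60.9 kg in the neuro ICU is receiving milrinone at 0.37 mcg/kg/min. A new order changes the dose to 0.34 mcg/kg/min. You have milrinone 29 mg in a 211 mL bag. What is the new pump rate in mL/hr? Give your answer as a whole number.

Dose = 0.34 mcg/kg/min × 60.9 kg = 20.706 mcg/min
20.706 mcg/min × 60 min/hr = 1242.36 mcg/hr
Concentration = 29 mg ÷ 211 mL = 0.1374408 mg/mL = 137.4408 mcg/mL
Rate = 1242.36 mcg/hr ÷ 137.4408 mcg/mL = 9.03924 mL/hr

9 mL/hr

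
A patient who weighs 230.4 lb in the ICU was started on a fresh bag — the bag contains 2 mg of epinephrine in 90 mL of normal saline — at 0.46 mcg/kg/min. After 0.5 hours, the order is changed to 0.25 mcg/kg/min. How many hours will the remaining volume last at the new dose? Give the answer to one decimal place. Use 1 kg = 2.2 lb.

0.4 hours

Initial rate:
Weight = 230.4 lb ÷ 2.2 lb/kg = 104.7273 kg
Dose = 0.46 mcg/kg/min × 104.7273 kg = 48.17455 mcg/min
48.17455 mcg/min × 60 min/hr = 2890.473 mcg/hr
Concentration = 2 mg ÷ 90 mL = 0.02222222 mg/mL = 22.22222 mcg/mL
Rate = 2890.473 mcg/hr ÷ 22.22222 mcg/mL = 130.0713 mL/hr
Volume infused so far = 130.0713 mL/hr × 0.5 hr = 65.03564 mL
Volume remaining = 90 − 65.03564 = 24.96436 mL
New rate:
Dose = 0.25 mcg/kg/min × 104.7273 kg = 26.18182 mcg/min
26.18182 mcg/min × 60 min/hr = 1570.909 mcg/hr
Rate = 1570.909 mcg/hr ÷ 22.22222 mcg/mL = 70.69091 mL/hr
Time remaining = 24.96436 mL ÷ 70.69091 mL/hr = 0.3531481 hr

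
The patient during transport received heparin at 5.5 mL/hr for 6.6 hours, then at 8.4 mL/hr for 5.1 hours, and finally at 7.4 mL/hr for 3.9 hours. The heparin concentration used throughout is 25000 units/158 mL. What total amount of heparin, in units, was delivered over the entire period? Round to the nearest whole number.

Concentration = 25000 units ÷ 158 mL = 158.2278 units/mL
Stage 1: 5.5 mL/hr × 6.6 hr = 36.3 mL → 36.3 mL × 158.2278 units/mL = 5743.671 units
Stage 2: 8.4 mL/hr × 5.1 hr = 42.84 mL → 42.84 mL × 158.2278 units/mL = 6778.481 units
Stage 3: 7.4 mL/hr × 3.9 hr = 28.86 mL → 28.86 mL × 158.2278 units/mL = 4566.456 units
Total = 5743.671 + 6778.481 + 4566.456 = 17088.61 units

17089 units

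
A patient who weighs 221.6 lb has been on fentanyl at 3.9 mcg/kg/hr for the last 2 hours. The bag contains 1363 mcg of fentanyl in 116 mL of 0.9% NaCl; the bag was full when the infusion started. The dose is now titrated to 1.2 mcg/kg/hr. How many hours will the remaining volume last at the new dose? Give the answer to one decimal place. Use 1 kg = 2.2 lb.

Initial rate:
Weight = 221.6 lb ÷ 2.2 lb/kg = 100.7273 kg
Dose = 3.9 mcg/kg/hr × 100.7273 kg = 392.8364 mcg/hr
Concentration = 1363 mcg ÷ 116 mL = 11.75 mcg/mL
Rate = 392.8364 mcg/hr ÷ 11.75 mcg/mL = 33.43288 mL/hr
Volume infused so far = 33.43288 mL/hr × 2 hr = 66.86576 mL
Volume remaining = 116 − 66.86576 = 49.13424 mL
New rate:
Dose = 1.2 mcg/kg/hr × 100.7273 kg = 120.8727 mcg/hr
Rate = 120.8727 mcg/hr ÷ 11.75 mcg/mL = 10.28704 mL/hr
Time remaining = 49.13424 mL ÷ 10.28704 mL/hr = 4.776324 hr

4.8 hours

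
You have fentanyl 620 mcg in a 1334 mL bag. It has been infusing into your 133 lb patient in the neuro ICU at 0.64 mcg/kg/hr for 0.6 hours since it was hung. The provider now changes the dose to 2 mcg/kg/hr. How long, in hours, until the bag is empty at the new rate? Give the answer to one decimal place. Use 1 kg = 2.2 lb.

4.9 hours

Initial rate:
Weight = 133 lb ÷ 2.2 lb/kg = 60.45455 kg
Dose = 0.64 mcg/kg/hr × 60.45455 kg = 38.69091 mcg/hr
Concentration = 620 mcg ÷ 1334 mL = 0.4647676 mcg/mL
Rate = 38.69091 mcg/hr ÷ 0.4647676 mcg/mL = 83.24786 mL/hr
Volume infused so far = 83.24786 mL/hr × 0.6 hr = 49.94872 mL
Volume remaining = 1334 − 49.94872 = 1284.051 mL
New rate:
Dose = 2 mcg/kg/hr × 60.45455 kg = 120.9091 mcg/hr
Rate = 120.9091 mcg/hr ÷ 0.4647676 mcg/mL = 260.1496 mL/hr
Time remaining = 1284.051 mL ÷ 260.1496 mL/hr = 4.93582 hr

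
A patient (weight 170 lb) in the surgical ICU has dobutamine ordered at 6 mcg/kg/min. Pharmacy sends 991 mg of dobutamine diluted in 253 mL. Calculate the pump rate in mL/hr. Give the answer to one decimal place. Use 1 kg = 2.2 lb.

7.1 mL/hr

Weight = 170 lb ÷ 2.2 lb/kg = 77.27273 kg
Dose = 6 mcg/kg/min × 77.27273 kg = 463.6364 mcg/min
463.6364 mcg/min × 60 min/hr = 27818.18 mcg/hr
Concentration = 991 mg ÷ 253 mL = 3.916996 mg/mL = 3916.996 mcg/mL
Rate = 27818.18 mcg/hr ÷ 3916.996 mcg/mL = 7.101917 mL/hr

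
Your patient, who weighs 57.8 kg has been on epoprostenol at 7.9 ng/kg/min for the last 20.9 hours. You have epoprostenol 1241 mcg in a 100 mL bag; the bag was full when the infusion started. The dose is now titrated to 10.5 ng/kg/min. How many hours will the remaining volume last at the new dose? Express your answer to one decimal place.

Initial rate:
Dose = 7.9 ng/kg/min × 57.8 kg = 456.62 ng/min
456.62 ng/min × 60 min/hr = 27397.2 ng/hr
Concentration = 1241 mcg ÷ 100 mL = 12.41 mcg/mL = 12410 ng/mL
Rate = 27397.2 ng/hr ÷ 12410 ng/mL = 2.207671 mL/hr
Volume infused so far = 2.207671 mL/hr × 20.9 hr = 46.14033 mL
Volume remaining = 100 − 46.14033 = 53.85967 mL
New rate:
Dose = 10.5 ng/kg/min × 57.8 kg = 606.9 ng/min
606.9 ng/min × 60 min/hr = 36414 ng/hr
Rate = 36414 ng/hr ÷ 12410 ng/mL = 2.934247 mL/hr
Time remaining = 53.85967 mL ÷ 2.934247 mL/hr = 18.35554 hr

18.4 hours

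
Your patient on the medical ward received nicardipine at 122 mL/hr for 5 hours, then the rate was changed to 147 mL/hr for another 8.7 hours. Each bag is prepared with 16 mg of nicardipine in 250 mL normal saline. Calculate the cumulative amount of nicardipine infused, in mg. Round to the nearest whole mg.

121 mg

Concentration = 16 mg ÷ 250 mL = 0.064 mg/mL
Stage 1: 122 mL/hr × 5 hr = 610 mL → 610 mL × 0.064 mg/mL = 39.04 mg
Stage 2: 147 mL/hr × 8.7 hr = 1278.9 mL → 1278.9 mL × 0.064 mg/mL = 81.8496 mg
Total = 39.04 + 81.8496 = 120.8896 mg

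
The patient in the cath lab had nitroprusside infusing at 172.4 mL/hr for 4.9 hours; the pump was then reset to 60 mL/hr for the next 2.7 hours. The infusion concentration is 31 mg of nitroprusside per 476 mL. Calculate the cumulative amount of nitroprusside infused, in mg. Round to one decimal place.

65.6 mg

Concentration = 31 mg ÷ 476 mL = 0.06512605 mg/mL
Stage 1: 172.4 mL/hr × 4.9 hr = 844.76 mL → 844.76 mL × 0.06512605 mg/mL = 55.01588 mg
Stage 2: 60 mL/hr × 2.7 hr = 162 mL → 162 mL × 0.06512605 mg/mL = 10.55042 mg
Total = 55.01588 + 10.55042 = 65.5663 mg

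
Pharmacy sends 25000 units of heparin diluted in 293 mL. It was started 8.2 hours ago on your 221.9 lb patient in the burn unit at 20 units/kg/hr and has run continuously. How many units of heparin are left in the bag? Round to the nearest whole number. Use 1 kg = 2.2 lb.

Weight = 221.9 lb ÷ 2.2 lb/kg = 100.8636 kg
Dose = 20 units/kg/hr × 100.8636 kg = 2017.273 units/hr
Concentration = 25000 units ÷ 293 mL = 85.32423 units/mL
Rate = 2017.273 units/hr ÷ 85.32423 units/mL = 23.64244 mL/hr
Volume infused = 23.64244 mL/hr × 8.2 hr = 193.868 mL
Volume remaining = 293 − 193.868 = 99.13202 mL
Drug remaining = 99.13202 mL × 85.32423 units/mL = 8458.364 units

8458 units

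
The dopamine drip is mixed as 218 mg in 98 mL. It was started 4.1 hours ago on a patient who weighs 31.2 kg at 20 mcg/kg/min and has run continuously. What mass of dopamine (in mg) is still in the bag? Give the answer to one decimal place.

64.5 mg

Dose = 20 mcg/kg/min × 31.2 kg = 624 mcg/min
624 mcg/min × 60 min/hr = 37440 mcg/hr
Concentration = 218 mg ÷ 98 mL = 2.22449 mg/mL = 2224.49 mcg/mL
Rate = 37440 mcg/hr ÷ 2224.49 mcg/mL = 16.83083 mL/hr
Volume infused = 16.83083 mL/hr × 4.1 hr = 69.00639 mL
Volume remaining = 98 − 69.00639 = 28.99361 mL
Drug remaining = 28.99361 mL × 2224.49 mcg/mL = 64496 mcg = 64.496 mg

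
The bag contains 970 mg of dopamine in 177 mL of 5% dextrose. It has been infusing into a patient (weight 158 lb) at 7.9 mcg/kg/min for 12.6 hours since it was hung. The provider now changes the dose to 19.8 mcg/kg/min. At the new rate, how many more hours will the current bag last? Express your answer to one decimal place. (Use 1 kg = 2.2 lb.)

Initial rate:
Weight = 158 lb ÷ 2.2 lb/kg = 71.81818 kg
Dose = 7.9 mcg/kg/min × 71.81818 kg = 567.3636 mcg/min
567.3636 mcg/min × 60 min/hr = 34041.82 mcg/hr
Concentration = 970 mg ÷ 177 mL = 5.480226 mg/mL = 5480.226 mcg/mL
Rate = 34041.82 mcg/hr ÷ 5480.226 mcg/mL = 6.211754 mL/hr
Volume infused so far = 6.211754 mL/hr × 12.6 hr = 78.26811 mL
Volume remaining = 177 − 78.26811 = 98.73189 mL
New rate:
Dose = 19.8 mcg/kg/min × 71.81818 kg = 1422 mcg/min
1422 mcg/min × 60 min/hr = 85320 mcg/hr
Rate = 85320 mcg/hr ÷ 5480.226 mcg/mL = 15.5687 mL/hr
Time remaining = 98.73189 mL ÷ 15.5687 mL/hr = 6.341691 hr

6.3 hours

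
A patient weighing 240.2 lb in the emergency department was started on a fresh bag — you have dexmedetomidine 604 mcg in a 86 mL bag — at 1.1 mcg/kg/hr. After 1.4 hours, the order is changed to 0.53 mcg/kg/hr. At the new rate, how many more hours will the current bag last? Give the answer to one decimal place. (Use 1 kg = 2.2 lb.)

Initial rate:
Weight = 240.2 lb ÷ 2.2 lb/kg = 109.1818 kg
Dose = 1.1 mcg/kg/hr × 109.1818 kg = 120.1 mcg/hr
Concentration = 604 mcg ÷ 86 mL = 7.023256 mcg/mL
Rate = 120.1 mcg/hr ÷ 7.023256 mcg/mL = 17.10033 mL/hr
Volume infused so far = 17.10033 mL/hr × 1.4 hr = 23.94046 mL
Volume remaining = 86 − 23.94046 = 62.05954 mL
New rate:
Dose = 0.53 mcg/kg/hr × 109.1818 kg = 57.86636 mcg/hr
Rate = 57.86636 mcg/hr ÷ 7.023256 mcg/mL = 8.23925 mL/hr
Time remaining = 62.05954 mL ÷ 8.23925 mL/hr = 7.532182 hr

7.5 hours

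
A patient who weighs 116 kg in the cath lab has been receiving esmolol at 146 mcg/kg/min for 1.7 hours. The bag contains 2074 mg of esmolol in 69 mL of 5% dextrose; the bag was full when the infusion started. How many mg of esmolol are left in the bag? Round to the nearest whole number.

347 mg

Dose = 146 mcg/kg/min × 116 kg = 16936 mcg/min
16936 mcg/min × 60 min/hr = 1016160 mcg/hr
Concentration = 2074 mg ÷ 69 mL = 30.05797 mg/mL = 30057.97 mcg/mL
Rate = 1016160 mcg/hr ÷ 30057.97 mcg/mL = 33.80667 mL/hr
Volume infused = 33.80667 mL/hr × 1.7 hr = 57.47134 mL
Volume remaining = 69 − 57.47134 = 11.52866 mL
Drug remaining = 11.52866 mL × 30057.97 mcg/mL = 346528 mcg = 346.528 mg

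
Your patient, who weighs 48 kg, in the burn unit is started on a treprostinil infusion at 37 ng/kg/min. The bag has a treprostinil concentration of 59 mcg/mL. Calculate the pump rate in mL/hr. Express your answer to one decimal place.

Dose = 37 ng/kg/min × 48 kg = 1776 ng/min
1776 ng/min × 60 min/hr = 106560 ng/hr
Concentration = 59 mcg/mL = 59000 ng/mL
Rate = 106560 ng/hr ÷ 59000 ng/mL = 1.806102 mL/hr

1.8 mL/hr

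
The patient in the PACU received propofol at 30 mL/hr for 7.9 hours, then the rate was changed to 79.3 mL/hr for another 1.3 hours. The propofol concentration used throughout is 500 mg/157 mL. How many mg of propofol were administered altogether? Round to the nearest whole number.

Concentration = 500 mg ÷ 157 mL = 3.184713 mg/mL
Stage 1: 30 mL/hr × 7.9 hr = 237 mL → 237 mL × 3.184713 mg/mL = 754.7771 mg
Stage 2: 79.3 mL/hr × 1.3 hr = 103.09 mL → 103.09 mL × 3.184713 mg/mL = 328.3121 mg
Total = 754.7771 + 328.3121 = 1083.089 mg

1083 mg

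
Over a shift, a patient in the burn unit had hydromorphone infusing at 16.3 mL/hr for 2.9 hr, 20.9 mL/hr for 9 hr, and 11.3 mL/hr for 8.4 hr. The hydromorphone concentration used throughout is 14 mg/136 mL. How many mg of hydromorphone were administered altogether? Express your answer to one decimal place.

34.0 mg

Concentration = 14 mg ÷ 136 mL = 0.1029412 mg/mL
Stage 1: 16.3 mL/hr × 2.9 hr = 47.27 mL → 47.27 mL × 0.1029412 mg/mL = 4.866029 mg
Stage 2: 20.9 mL/hr × 9 hr = 188.1 mL → 188.1 mL × 0.1029412 mg/mL = 19.36324 mg
Stage 3: 11.3 mL/hr × 8.4 hr = 94.92 mL → 94.92 mL × 0.1029412 mg/mL = 9.771176 mg
Total = 4.866029 + 19.36324 + 9.771176 = 34.00044 mg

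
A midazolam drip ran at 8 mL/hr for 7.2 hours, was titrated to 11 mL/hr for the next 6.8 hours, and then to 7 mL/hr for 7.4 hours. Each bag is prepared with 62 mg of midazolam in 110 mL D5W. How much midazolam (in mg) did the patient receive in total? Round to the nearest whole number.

104 mg

Concentration = 62 mg ÷ 110 mL = 0.5636364 mg/mL
Stage 1: 8 mL/hr × 7.2 hr = 57.6 mL → 57.6 mL × 0.5636364 mg/mL = 32.46545 mg
Stage 2: 11 mL/hr × 6.8 hr = 74.8 mL → 74.8 mL × 0.5636364 mg/mL = 42.16 mg
Stage 3: 7 mL/hr × 7.4 hr = 51.8 mL → 51.8 mL × 0.5636364 mg/mL = 29.19636 mg
Total = 32.46545 + 42.16 + 29.19636 = 103.8218 mg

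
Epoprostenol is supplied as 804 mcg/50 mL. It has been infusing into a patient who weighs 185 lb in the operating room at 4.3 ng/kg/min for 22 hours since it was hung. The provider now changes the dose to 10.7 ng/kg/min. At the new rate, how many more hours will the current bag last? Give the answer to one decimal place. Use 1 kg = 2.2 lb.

6.1 hours

Initial rate:
Weight = 185 lb ÷ 2.2 lb/kg = 84.09091 kg
Dose = 4.3 ng/kg/min × 84.09091 kg = 361.5909 ng/min
361.5909 ng/min × 60 min/hr = 21695.45 ng/hr
Concentration = 804 mcg ÷ 50 mL = 16.08 mcg/mL = 16080 ng/mL
Rate = 21695.45 ng/hr ÷ 16080 ng/mL = 1.34922 mL/hr
Volume infused so far = 1.34922 mL/hr × 22 hr = 29.68284 mL
Volume remaining = 50 − 29.68284 = 20.31716 mL
New rate:
Dose = 10.7 ng/kg/min × 84.09091 kg = 899.7727 ng/min
899.7727 ng/min × 60 min/hr = 53986.36 ng/hr
Rate = 53986.36 ng/hr ÷ 16080 ng/mL = 3.357361 mL/hr
Time remaining = 20.31716 mL ÷ 3.357361 mL/hr = 6.051528 hr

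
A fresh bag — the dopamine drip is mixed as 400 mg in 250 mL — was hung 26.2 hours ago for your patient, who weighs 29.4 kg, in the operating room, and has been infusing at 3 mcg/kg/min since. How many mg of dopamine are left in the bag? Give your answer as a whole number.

Dose = 3 mcg/kg/min × 29.4 kg = 88.2 mcg/min
88.2 mcg/min × 60 min/hr = 5292 mcg/hr
Concentration = 400 mg ÷ 250 mL = 1.6 mg/mL = 1600 mcg/mL
Rate = 5292 mcg/hr ÷ 1600 mcg/mL = 3.3075 mL/hr
Volume infused = 3.3075 mL/hr × 26.2 hr = 86.6565 mL
Volume remaining = 250 − 86.6565 = 163.3435 mL
Drug remaining = 163.3435 mL × 1600 mcg/mL = 261349.6 mcg = 261.3496 mg

261 mg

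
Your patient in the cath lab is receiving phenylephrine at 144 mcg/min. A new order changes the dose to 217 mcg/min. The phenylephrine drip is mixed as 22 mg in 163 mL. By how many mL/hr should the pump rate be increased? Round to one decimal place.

32.5 mL/hr

At the current dose:
144 mcg/min × 60 min/hr = 8640 mcg/hr
Concentration = 22 mg ÷ 163 mL = 0.1349693 mg/mL = 134.9693 mcg/mL
Rate = 8640 mcg/hr ÷ 134.9693 mcg/mL = 64.01455 mL/hr
At the new dose:
217 mcg/min × 60 min/hr = 13020 mcg/hr
Rate = 13020 mcg/hr ÷ 134.9693 mcg/mL = 96.46636 mL/hr
Change = 96.46636 − 64.01455 = 32.45182 mL/hr → 32.45182 mL/hr increase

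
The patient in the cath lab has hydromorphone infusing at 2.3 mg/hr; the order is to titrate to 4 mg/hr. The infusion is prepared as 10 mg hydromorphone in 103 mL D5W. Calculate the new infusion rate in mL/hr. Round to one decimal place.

Concentration = 10 mg ÷ 103 mL = 0.09708738 mg/mL
Rate = 4 mg/hr ÷ 0.09708738 mg/mL = 41.2 mL/hr

41.2 mL/hr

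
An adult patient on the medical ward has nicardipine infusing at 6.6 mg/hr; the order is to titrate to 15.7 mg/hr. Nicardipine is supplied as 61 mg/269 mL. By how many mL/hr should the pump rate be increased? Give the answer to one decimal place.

40.1 mL/hr

At the current dose:
Concentration = 61 mg ÷ 269 mL = 0.2267658 mg/mL
Rate = 6.6 mg/hr ÷ 0.2267658 mg/mL = 29.10492 mL/hr
At the new dose:
Rate = 15.7 mg/hr ÷ 0.2267658 mg/mL = 69.23443 mL/hr
Change = 69.23443 − 29.10492 = 40.12951 mL/hr → 40.12951 mL/hr increase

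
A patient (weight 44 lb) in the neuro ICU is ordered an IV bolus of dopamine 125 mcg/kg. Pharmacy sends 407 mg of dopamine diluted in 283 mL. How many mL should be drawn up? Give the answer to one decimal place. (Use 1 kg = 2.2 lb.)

1.7 mL

Weight = 44 lb ÷ 2.2 lb/kg = 20 kg
Dose = 125 mcg/kg × 20 kg = 2500 mcg
Concentration = 407 mg ÷ 283 mL = 1.438163 mg/mL = 1438.163 mcg/mL
Volume = 2500 mcg ÷ 1438.163 mcg/mL = 1.738329 mL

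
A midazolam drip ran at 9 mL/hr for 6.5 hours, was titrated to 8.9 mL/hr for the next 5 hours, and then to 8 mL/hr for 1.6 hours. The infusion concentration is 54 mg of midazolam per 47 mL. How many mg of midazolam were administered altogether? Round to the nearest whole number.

Concentration = 54 mg ÷ 47 mL = 1.148936 mg/mL
Stage 1: 9 mL/hr × 6.5 hr = 58.5 mL → 58.5 mL × 1.148936 mg/mL = 67.21277 mg
Stage 2: 8.9 mL/hr × 5 hr = 44.5 mL → 44.5 mL × 1.148936 mg/mL = 51.12766 mg
Stage 3: 8 mL/hr × 1.6 hr = 12.8 mL → 12.8 mL × 1.148936 mg/mL = 14.70638 mg
Total = 67.21277 + 51.12766 + 14.70638 = 133.0468 mg

133 mg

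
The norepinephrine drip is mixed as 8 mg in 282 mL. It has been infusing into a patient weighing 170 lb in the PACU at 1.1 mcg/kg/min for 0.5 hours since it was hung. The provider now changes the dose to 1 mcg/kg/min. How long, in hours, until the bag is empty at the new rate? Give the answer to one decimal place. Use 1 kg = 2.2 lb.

Initial rate:
Weight = 170 lb ÷ 2.2 lb/kg = 77.27273 kg
Dose = 1.1 mcg/kg/min × 77.27273 kg = 85 mcg/min
85 mcg/min × 60 min/hr = 5100 mcg/hr
Concentration = 8 mg ÷ 282 mL = 0.02836879 mg/mL = 28.36879 mcg/mL
Rate = 5100 mcg/hr ÷ 28.36879 mcg/mL = 179.775 mL/hr
Volume infused so far = 179.775 mL/hr × 0.5 hr = 89.8875 mL
Volume remaining = 282 − 89.8875 = 192.1125 mL
New rate:
Dose = 1 mcg/kg/min × 77.27273 kg = 77.27273 mcg/min
77.27273 mcg/min × 60 min/hr = 4636.364 mcg/hr
Rate = 4636.364 mcg/hr ÷ 28.36879 mcg/mL = 163.4318 mL/hr
Time remaining = 192.1125 mL ÷ 163.4318 mL/hr = 1.17549 hr

1.2 hours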